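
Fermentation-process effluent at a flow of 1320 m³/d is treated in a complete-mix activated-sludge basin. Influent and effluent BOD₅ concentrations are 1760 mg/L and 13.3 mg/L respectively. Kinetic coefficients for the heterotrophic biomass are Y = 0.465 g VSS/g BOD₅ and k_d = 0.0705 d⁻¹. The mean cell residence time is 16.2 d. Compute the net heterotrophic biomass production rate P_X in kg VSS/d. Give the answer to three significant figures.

P_X ≈ 501 kg VSS/d

Observed yield with endogenous decay: Y_obs = Y / (1 + k_d·θ_c) = 0.465 / (1 + 0.0705 × 16.2) = 0.465 / 2.142 = 0.2171 g VSS/g BOD₅.
Substrate removed = Q·(S₀ − S) = 1320 m³/d × (1760 − 13.3) g/m³ = 2.31×10^6 g/d = 2306 kg/d.
P_X = Y_obs · Q(S₀ − S) = 0.2171 × 2306 = 500.5 kg VSS/d.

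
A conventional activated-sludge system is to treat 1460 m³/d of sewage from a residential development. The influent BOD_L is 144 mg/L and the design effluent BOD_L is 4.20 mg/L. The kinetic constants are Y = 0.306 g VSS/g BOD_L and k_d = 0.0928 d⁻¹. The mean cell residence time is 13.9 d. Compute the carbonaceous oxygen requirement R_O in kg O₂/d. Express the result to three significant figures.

R_O ≈ 165 kg O₂/d

Y_obs = Y / (1 + k_d θ_c) = 0.306 / (1 + 0.0928 × 13.9) = 0.306 / 2.290 = 0.1336.
Mass of BOD_L removed per day: Q(S₀ − S) = 1460 × 139.8 g/m³ = 204.1 kg/d.
Net sludge production P_X = 0.1336 × 204.1 = 27.27 kg VSS/d.
Carbonaceous O₂ demand = substrate oxidised − cell-mass equivalent = 204.1 − 1.42 × 27.27 = 165.4 kg O₂/d.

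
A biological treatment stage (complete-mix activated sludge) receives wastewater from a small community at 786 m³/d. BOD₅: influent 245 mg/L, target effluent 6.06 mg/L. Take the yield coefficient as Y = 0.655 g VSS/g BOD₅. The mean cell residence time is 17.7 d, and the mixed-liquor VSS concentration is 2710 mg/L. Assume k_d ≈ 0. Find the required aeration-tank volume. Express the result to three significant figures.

V·X = Y·Q·ΔS·θ_c gives V = 0.655 × 786 × (245 − 6.06) × 17.7 / 2710 = 803.4 m³.

V ≈ 803 m³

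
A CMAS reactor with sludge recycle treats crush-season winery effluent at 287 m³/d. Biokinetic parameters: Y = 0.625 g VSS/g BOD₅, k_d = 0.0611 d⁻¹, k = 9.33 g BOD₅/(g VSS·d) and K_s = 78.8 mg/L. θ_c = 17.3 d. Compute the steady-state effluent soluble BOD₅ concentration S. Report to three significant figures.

From the Monod/SRT balance for a CMAS, S = K_s·(1+k_d θ_c)/[θ_c·(Y k − k_d) − 1] = 78.8 × (1 + 0.0611 × 17.3) / [17.3 × (0.625 × 9.33 − 0.0611) − 1] = 162.1 / 98.82 = 1.640 mg/L.

S ≈ 1.64 mg/L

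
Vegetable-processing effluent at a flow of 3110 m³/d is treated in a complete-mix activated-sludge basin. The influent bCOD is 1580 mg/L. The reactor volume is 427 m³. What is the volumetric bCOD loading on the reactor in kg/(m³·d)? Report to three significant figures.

L_v = Q S₀ / V = 3110 × 1580 × 10⁻³ / 427.0 = 11.51 kg/(m³·d).

L_v ≈ 11.5 kg bCOD/(m³·d)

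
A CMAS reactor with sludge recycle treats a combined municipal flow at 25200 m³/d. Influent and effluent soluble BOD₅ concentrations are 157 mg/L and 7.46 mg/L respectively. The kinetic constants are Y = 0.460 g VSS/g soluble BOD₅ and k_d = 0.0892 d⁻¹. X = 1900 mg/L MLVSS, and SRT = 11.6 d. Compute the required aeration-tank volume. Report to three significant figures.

V ≈ 5200 m³

From the SRT design equation V = Y Q (S₀−S) θ_c / [X (1 + k_d θ_c)] = 0.460 × 25200 × (157 − 7.46) × 11.6 / [1900 × (1 + 0.0892 × 11.6)] = 2.01×10^7 / 3866 = 5201 m³.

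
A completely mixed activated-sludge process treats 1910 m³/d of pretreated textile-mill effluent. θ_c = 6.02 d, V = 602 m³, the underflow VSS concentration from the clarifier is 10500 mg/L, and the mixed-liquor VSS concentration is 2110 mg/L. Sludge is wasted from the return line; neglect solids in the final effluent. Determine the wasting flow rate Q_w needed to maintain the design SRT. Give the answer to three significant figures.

Q_w ≈ 20.1 m³/d

Q_w = (V·X)/(θ_c X_r) = 602.0 × 2110 / (6.02 × 10500) = 20.10 m³/d.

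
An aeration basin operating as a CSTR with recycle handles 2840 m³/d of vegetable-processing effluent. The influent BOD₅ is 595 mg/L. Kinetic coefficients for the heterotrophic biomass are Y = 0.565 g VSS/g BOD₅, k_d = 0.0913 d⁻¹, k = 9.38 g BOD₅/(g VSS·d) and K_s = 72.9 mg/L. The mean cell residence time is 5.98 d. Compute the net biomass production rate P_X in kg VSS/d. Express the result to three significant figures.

P_X ≈ 614 kg VSS/d

For a completely mixed reactor with recycle the Lawrence–McCarty relation gives S = K_s·(1 + k_d·θ_c) / [θ_c·(Y·k − k_d) − 1] = 72.9 × (1 + 0.0913 × 5.98) / [5.98 × (0.565 × 9.38 − 0.0913) − 1] = 112.7 / 30.15 = 3.738 mg/L.
Y_obs = Y / (1 + k_d θ_c) = 0.565 / (1 + 0.0913 × 5.98) = 0.565 / 1.546 = 0.3655.
ΔS = 595 − 3.74 = 591.3 mg/L, so the substrate removal rate is 2840 × 591.3/1000 = 1679 kg BOD₅/d.
Biomass produced: P_X = Y_obs·Q·ΔS = 0.3655 × 1679 ≈ 613.7 kg VSS/d.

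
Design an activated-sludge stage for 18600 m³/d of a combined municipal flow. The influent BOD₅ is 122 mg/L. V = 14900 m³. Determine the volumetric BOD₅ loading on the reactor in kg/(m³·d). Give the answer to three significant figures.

Applied BOD₅ load per unit volume = Q·S₀/V = (18600 × 122/1000)/14900 = 0.1523 kg BOD₅·m⁻³·d⁻¹.

L_v ≈ 0.152 kg BOD₅/(m³·d)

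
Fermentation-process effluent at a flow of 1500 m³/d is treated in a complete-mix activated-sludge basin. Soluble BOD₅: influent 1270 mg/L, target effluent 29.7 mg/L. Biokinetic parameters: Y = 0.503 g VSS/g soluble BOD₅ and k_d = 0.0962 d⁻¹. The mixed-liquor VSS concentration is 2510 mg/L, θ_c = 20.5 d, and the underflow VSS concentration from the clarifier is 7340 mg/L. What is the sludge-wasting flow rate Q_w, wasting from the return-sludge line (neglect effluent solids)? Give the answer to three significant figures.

Rearranging the biomass balance for a CMAS with decay, V = Y·Q·ΔS·θ_c / [X·(1+k_d θ_c)] = 0.503 × 1500 × (1270 − 29.7) × 20.5 / [2510 × (1 + 0.0962 × 20.5)] = 1.92×10^7 / 7460 = 2572 m³.
θ_c = V·X/(Q_w·X_r) when wasting from the recycle, so Q_w = V·X/(θ_c·X_r) = 2572 × 2510 / (20.5 × 7340) = 42.90 m³/d.

Q_w ≈ 42.9 m³/d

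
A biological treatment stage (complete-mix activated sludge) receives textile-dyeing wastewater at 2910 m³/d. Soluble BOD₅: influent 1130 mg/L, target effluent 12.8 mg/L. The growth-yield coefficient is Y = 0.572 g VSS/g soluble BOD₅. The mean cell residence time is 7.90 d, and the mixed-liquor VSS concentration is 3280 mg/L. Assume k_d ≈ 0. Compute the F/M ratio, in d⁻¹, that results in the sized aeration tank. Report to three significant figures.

V·X = Y·Q·ΔS·θ_c gives V = 0.572 × 2910 × (1130 − 12.8) × 7.90 / 3280 = 4479 m³.
F/M = Q·S₀ / (V·X) = 2910 × 1130 / (4479 × 3280) = 0.2238 g soluble BOD₅·(g VSS·d)⁻¹.

F/M ≈ 0.224 d⁻¹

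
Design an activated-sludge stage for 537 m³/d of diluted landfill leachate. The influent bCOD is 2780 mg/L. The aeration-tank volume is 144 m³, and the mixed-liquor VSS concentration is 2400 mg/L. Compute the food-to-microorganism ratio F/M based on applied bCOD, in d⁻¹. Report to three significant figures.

F/M = Q·S₀ / (V·X) = 537 × 2780 / (144.0 × 2400) = 4.320 g bCOD·(g VSS·d)⁻¹.

F/M ≈ 4.32 d⁻¹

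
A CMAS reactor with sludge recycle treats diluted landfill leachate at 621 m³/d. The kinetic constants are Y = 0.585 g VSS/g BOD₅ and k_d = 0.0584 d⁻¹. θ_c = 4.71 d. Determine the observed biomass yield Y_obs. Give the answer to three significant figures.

The observed yield is Y_obs = Y/(1 + k_d·θ_c) = 0.585 / (1 + 0.0584 × 4.71) = 0.585 / 1.275 = 0.4588 g VSS per g BOD₅ removed.

Y_obs ≈ 0.459 g VSS/g BOD₅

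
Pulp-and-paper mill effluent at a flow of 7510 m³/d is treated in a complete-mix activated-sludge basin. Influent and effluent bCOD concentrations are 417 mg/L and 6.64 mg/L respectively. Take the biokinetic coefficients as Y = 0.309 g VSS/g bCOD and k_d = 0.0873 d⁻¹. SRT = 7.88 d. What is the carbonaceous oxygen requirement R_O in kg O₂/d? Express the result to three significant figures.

Correct the yield for decay: Y_obs = Y/(1 + k_d θ_c) = 0.309 / (1 + 0.0873 × 7.88) = 0.309 / 1.688 = 0.1831.
ΔS = 417 − 6.64 = 410.4 mg/L, so the substrate removal rate is 7510 × 410.4/1000 = 3082 kg bCOD/d.
Net sludge production P_X = 0.1831 × 3082 = 564.2 kg VSS/d.
R_O = Q·(S₀ − S) − 1.42·P_X = 3082 − 1.42 × 564.2 = 2281 kg O₂/d.

R_O ≈ 2280 kg O₂/d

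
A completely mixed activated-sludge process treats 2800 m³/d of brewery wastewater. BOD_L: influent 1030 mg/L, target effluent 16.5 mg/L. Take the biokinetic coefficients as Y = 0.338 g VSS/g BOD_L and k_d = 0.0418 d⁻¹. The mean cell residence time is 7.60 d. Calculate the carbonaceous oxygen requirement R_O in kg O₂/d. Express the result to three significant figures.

R_O ≈ 1800 kg O₂/d

Observed yield with endogenous decay: Y_obs = Y / (1 + k_d·θ_c) = 0.338 / (1 + 0.0418 × 7.60) = 0.338 / 1.318 = 0.2565 g VSS/g BOD_L.
Mass of BOD_L removed per day: Q(S₀ − S) = 2800 × 1014 g/m³ = 2838 kg/d.
P_X = Y_obs·Q·(S₀ − S) = 0.2565 × 2838 = 727.9 kg VSS/d.
Carbonaceous O₂ demand = substrate oxidised − cell-mass equivalent = 2838 − 1.42 × 727.9 = 1804 kg O₂/d.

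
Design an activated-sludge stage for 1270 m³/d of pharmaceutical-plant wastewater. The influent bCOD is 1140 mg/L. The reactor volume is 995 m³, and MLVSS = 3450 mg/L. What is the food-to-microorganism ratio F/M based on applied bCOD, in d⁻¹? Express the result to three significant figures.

F/M ≈ 0.422 d⁻¹

F/M = applied load / biomass = Q·S₀/(V·X) = 1270 × 1140 / (995.0 × 3450) = 0.4218 d⁻¹.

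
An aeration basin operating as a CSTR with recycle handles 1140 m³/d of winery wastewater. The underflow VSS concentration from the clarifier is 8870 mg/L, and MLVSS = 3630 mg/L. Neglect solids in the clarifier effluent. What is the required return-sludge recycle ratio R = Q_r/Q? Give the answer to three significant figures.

R ≈ 0.693

Solids balance on the clarifier gives (1+R)X = R·X_r, so R = X/(X_r − X) = 3630 / (8870 − 3630) = 0.6927.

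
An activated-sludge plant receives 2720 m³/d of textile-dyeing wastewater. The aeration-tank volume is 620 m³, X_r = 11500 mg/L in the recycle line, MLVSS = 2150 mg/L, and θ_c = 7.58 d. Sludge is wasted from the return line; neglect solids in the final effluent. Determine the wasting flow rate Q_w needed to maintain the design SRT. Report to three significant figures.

Q_w ≈ 15.3 m³/d

Q_w = (V·X)/(θ_c X_r) = 620.0 × 2150 / (7.58 × 11500) = 15.29 m³/d.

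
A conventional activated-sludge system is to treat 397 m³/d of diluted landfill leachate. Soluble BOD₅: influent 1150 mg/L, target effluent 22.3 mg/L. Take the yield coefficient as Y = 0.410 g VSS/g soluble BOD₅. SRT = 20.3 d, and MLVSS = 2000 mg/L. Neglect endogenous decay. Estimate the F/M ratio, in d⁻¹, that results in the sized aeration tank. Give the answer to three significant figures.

V·X = Y·Q·ΔS·θ_c gives V = 0.410 × 397 × (1150 − 22.3) × 20.3 / 2000 = 1863 m³.
F/M = applied load / biomass = Q·S₀/(V·X) = 397 × 1150 / (1863 × 2000) = 0.1225 d⁻¹.

F/M ≈ 0.123 d⁻¹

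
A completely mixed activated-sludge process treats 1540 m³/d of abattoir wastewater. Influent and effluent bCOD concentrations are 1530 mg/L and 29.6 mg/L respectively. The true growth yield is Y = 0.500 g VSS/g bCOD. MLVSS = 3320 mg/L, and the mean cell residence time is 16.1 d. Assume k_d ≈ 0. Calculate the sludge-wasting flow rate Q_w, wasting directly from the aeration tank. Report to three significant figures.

Q_w ≈ 348 m³/d

Biomass mass balance (decay neglected): V·X = Y·Q·(S₀ − S)·θ_c, so V = 0.500 × 1540 × (1530 − 29.6) × 16.1 / 3320 = 5603 m³.
With mixed-liquor wasting, θ_c = V/Q_w, so Q_w = V/θ_c = 5603/16.1 = 348.0 m³/d.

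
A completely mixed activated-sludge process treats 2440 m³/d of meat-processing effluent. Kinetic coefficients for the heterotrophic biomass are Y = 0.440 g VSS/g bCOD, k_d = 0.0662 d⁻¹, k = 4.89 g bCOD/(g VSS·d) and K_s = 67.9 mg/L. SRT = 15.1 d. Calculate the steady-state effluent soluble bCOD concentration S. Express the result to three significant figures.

S ≈ 4.45 mg/L

Effluent substrate depends only on kinetics and SRT: S = K_s(1 + k_d θ_c) / [θ_c(Yk − k_d) − 1] = 67.9 × (1 + 0.0662 × 15.1) / [15.1 × (0.440 × 4.89 − 0.0662) − 1] = 135.8 / 30.49 = 4.453 mg/L.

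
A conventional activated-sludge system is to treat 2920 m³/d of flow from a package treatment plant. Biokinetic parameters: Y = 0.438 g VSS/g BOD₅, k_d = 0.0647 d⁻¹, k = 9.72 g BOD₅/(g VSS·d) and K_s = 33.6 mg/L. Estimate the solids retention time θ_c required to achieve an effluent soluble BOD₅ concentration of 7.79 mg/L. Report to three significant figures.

At the target effluent, Y k S/(K_s+S) = 0.438×9.72×7.79/41.39 = 0.8013 d⁻¹.
Then 1/θ_c = μ − k_d = 0.8013 − 0.0647 = 0.7366 d⁻¹, giving θ_c = 1.358 d.

θ_c ≈ 1.36 d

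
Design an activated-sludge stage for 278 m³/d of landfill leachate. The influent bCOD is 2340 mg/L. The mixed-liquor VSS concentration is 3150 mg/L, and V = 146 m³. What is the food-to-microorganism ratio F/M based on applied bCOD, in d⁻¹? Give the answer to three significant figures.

F/M ≈ 1.41 d⁻¹

Food-to-microorganism ratio F/M = Q S₀ / (V X) = 278 × 2340 / (146.0 × 3150) = 1.414 d⁻¹.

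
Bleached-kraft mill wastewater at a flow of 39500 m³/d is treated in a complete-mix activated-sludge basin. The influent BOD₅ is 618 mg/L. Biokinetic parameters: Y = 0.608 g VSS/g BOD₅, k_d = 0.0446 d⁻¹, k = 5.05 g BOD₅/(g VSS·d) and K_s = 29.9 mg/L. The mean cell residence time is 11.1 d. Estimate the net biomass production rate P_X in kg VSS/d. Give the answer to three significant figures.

From the Monod/SRT balance for a CMAS, S = K_s·(1+k_d θ_c)/[θ_c·(Y k − k_d) − 1] = 29.9 × (1 + 0.0446 × 11.1) / [11.1 × (0.608 × 5.05 − 0.0446) − 1] = 44.70 / 32.59 = 1.372 mg/L.
The observed yield is Y_obs = Y/(1 + k_d·θ_c) = 0.608 / (1 + 0.0446 × 11.1) = 0.608 / 1.495 = 0.4067 g VSS per g BOD₅ removed.
Substrate removed = Q·(S₀ − S) = 39500 m³/d × (618 − 1.37) g/m³ = 2.44×10^7 g/d = 24357 kg/d.
P_X = Y_obs · Q(S₀ − S) = 0.4067 × 24357 = 9905 kg VSS/d.

P_X ≈ 9910 kg VSS/d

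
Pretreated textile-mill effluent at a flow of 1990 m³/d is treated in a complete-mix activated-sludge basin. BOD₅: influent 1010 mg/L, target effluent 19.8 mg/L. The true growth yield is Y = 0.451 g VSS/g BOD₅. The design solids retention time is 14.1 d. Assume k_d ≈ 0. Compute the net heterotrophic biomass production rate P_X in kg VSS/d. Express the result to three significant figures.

No decay correction is needed, so Y_obs = Y = 0.451.
ΔS = 1010 − 19.8 = 990.2 mg/L, so the substrate removal rate is 1990 × 990.2/1000 = 1970 kg BOD₅/d.
Net biomass production P_X = Y_obs × Q·(S₀ − S) = 0.4510 × 1970 = 888.7 kg VSS/d.

P_X ≈ 889 kg VSS/d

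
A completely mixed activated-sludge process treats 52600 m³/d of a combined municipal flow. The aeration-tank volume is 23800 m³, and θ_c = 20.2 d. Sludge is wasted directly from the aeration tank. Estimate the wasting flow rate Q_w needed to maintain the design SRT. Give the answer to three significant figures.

Wasting from the aeration tank: Q_w = V / θ_c = 23800 / 20.2 = 1178 m³/d.

Q_w ≈ 1180 m³/d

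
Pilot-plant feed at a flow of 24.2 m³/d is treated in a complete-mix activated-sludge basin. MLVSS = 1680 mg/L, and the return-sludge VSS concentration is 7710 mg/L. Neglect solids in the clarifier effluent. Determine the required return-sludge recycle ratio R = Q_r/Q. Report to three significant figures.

R ≈ 0.279

Solids balance on the clarifier gives (1+R)X = R·X_r, so R = X/(X_r − X) = 1680 / (7710 − 1680) = 0.2786.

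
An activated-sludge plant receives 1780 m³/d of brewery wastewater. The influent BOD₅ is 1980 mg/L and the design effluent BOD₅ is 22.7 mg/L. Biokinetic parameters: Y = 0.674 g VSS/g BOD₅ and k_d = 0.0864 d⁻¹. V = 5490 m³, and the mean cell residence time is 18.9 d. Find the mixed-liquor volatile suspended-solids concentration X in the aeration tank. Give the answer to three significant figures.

Solving the biomass balance for X: X = Y Q (S₀−S) θ_c / [V (1+k_d θ_c)] = 0.674 × 1780 × (1980 − 22.7) × 18.9 / [5490 × (1 + 0.0864 × 18.9)] = 3070 mg/L.

X ≈ 3070 mg/L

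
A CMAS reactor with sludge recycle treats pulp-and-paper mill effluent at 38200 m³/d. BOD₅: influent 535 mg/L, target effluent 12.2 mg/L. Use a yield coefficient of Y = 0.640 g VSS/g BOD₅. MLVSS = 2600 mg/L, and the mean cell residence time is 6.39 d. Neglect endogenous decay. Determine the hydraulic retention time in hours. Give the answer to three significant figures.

Biomass mass balance (decay neglected): V·X = Y·Q·(S₀ − S)·θ_c, so V = 0.640 × 38200 × (535 − 12.2) × 6.39 / 2600 = 31413 m³.
HRT = V/Q = 31413 m³ / 38200 m³·d⁻¹ = 0.8223 d × 24 = 19.74 h.

τ ≈ 19.7 h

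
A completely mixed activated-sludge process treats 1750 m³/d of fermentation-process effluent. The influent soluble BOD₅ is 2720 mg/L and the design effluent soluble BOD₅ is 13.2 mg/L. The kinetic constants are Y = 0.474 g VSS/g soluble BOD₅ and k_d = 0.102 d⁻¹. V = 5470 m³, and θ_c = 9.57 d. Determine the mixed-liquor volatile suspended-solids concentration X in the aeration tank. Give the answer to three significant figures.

X ≈ 1990 mg/L

Solving the biomass balance for X: X = Y Q (S₀−S) θ_c / [V (1+k_d θ_c)] = 0.474 × 1750 × (2720 − 13.2) × 9.57 / [5470 × (1 + 0.102 × 9.57)] = 1988 mg/L.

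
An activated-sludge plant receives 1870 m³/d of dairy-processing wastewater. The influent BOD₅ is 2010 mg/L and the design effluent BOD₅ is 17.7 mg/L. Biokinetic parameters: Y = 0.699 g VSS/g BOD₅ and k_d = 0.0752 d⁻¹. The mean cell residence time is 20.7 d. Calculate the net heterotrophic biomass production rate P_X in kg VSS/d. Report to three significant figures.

P_X ≈ 1020 kg VSS/d

The observed yield is Y_obs = Y/(1 + k_d·θ_c) = 0.699 / (1 + 0.0752 × 20.7) = 0.699 / 2.557 = 0.2734 g VSS per g BOD₅ removed.
Mass of BOD₅ removed per day: Q(S₀ − S) = 1870 × 1992 g/m³ = 3726 kg/d.
Net biomass production P_X = Y_obs × Q·(S₀ − S) = 0.2734 × 3726 = 1019 kg VSS/d.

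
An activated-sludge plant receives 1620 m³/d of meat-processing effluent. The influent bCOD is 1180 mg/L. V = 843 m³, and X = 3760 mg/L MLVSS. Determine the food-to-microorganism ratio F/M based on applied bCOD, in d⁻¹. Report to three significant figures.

F/M ≈ 0.603 d⁻¹

Food-to-microorganism ratio F/M = Q S₀ / (V X) = 1620 × 1180 / (843.0 × 3760) = 0.6031 d⁻¹.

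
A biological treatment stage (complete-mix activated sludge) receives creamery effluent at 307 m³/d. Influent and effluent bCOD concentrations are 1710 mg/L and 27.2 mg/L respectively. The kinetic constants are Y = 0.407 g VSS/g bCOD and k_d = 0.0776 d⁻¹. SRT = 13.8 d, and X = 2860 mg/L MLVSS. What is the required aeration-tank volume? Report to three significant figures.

Rearranging the biomass balance for a CMAS with decay, V = Y·Q·ΔS·θ_c / [X·(1+k_d θ_c)] = 0.407 × 307 × (1710 − 27.2) × 13.8 / [2860 × (1 + 0.0776 × 13.8)] = 2.9×10^6 / 5923 = 489.9 m³.

V ≈ 490 m³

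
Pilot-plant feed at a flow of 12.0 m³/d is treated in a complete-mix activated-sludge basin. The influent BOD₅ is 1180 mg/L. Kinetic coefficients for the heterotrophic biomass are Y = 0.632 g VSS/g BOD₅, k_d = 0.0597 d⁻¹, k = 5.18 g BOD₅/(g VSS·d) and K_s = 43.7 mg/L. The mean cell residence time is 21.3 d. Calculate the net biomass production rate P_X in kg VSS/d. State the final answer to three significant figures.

For a completely mixed reactor with recycle the Lawrence–McCarty relation gives S = K_s·(1 + k_d·θ_c) / [θ_c·(Y·k − k_d) − 1] = 43.7 × (1 + 0.0597 × 21.3) / [21.3 × (0.632 × 5.18 − 0.0597) − 1] = 99.27 / 67.46 = 1.472 mg/L.
Observed yield with endogenous decay: Y_obs = Y / (1 + k_d·θ_c) = 0.632 / (1 + 0.0597 × 21.3) = 0.632 / 2.272 = 0.2782 g VSS/g BOD₅.
Substrate removed = Q·(S₀ − S) = 12.0 m³/d × (1180 − 1.47) g/m³ = 1.41×10^4 g/d = 14.14 kg/d.
Biomass produced: P_X = Y_obs·Q·ΔS = 0.2782 × 14.14 ≈ 3.935 kg VSS/d.

P_X ≈ 3.93 kg VSS/d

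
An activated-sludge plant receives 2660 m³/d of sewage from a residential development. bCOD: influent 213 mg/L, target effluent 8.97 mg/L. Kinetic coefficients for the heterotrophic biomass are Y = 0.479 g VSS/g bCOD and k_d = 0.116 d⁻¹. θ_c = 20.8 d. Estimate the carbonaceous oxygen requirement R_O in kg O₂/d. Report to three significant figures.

Y_obs = Y / (1 + k_d θ_c) = 0.479 / (1 + 0.116 × 20.8) = 0.479 / 3.413 = 0.1404.
Q·(S₀ − S) = 2660 × (213 − 8.97) × 10⁻³ = 542.7 kg/d removed.
Biomass synthesised: P_X = Y_obs × 542.7 = 76.17 kg VSS/d.
Carbonaceous O₂ demand = substrate oxidised − cell-mass equivalent = 542.7 − 1.42 × 76.17 = 434.6 kg O₂/d.

R_O ≈ 435 kg O₂/d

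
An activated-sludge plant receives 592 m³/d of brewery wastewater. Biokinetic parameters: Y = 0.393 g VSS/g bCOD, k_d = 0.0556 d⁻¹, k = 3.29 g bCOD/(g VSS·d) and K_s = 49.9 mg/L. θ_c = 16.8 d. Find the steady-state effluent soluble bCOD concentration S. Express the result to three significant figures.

Effluent substrate depends only on kinetics and SRT: S = K_s(1 + k_d θ_c) / [θ_c(Yk − k_d) − 1] = 49.9 × (1 + 0.0556 × 16.8) / [16.8 × (0.393 × 3.29 − 0.0556) − 1] = 96.51 / 19.79 = 4.877 mg/L.

S ≈ 4.88 mg/L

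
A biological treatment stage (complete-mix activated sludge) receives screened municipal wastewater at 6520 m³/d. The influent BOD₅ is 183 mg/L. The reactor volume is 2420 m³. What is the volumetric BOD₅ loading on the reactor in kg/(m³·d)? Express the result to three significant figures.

L_v = Q S₀ / V = 6520 × 183 × 10⁻³ / 2420 = 0.4930 kg/(m³·d).

L_v ≈ 0.493 kg BOD₅/(m³·d)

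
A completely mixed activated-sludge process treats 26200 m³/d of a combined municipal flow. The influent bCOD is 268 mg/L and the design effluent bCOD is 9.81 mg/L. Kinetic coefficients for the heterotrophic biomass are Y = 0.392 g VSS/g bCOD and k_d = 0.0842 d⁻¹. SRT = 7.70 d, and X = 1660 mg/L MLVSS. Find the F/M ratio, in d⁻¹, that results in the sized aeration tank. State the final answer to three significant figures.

From the SRT design equation V = Y Q (S₀−S) θ_c / [X (1 + k_d θ_c)] = 0.392 × 26200 × (268 − 9.81) × 7.70 / [1660 × (1 + 0.0842 × 7.70)] = 2.04×10^7 / 2736 = 7462 m³.
Food-to-microorganism ratio F/M = Q S₀ / (V X) = 26200 × 268 / (7462 × 1660) = 0.5668 d⁻¹.

F/M ≈ 0.567 d⁻¹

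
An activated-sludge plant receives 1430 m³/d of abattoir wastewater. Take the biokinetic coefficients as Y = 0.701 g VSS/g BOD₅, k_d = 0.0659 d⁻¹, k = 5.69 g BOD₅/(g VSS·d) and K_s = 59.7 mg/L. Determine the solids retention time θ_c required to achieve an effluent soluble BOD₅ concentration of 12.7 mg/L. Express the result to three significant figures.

Specific growth rate at S = 12.7 mg/L: μ = YkS/(K_s+S) = 0.701·5.69·12.7/(59.7+12.7) = 0.6997 d⁻¹.
Then 1/θ_c = μ − k_d = 0.6997 − 0.0659 = 0.6338 d⁻¹, giving θ_c = 1.578 d.

θ_c ≈ 1.58 d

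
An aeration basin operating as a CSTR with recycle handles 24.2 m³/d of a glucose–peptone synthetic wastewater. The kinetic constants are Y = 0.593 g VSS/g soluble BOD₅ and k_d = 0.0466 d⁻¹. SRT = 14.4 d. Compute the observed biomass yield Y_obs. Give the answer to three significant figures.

Observed yield with endogenous decay: Y_obs = Y / (1 + k_d·θ_c) = 0.593 / (1 + 0.0466 × 14.4) = 0.593 / 1.671 = 0.3549 g VSS/g soluble BOD₅.

Y_obs ≈ 0.355 g VSS/g soluble BOD₅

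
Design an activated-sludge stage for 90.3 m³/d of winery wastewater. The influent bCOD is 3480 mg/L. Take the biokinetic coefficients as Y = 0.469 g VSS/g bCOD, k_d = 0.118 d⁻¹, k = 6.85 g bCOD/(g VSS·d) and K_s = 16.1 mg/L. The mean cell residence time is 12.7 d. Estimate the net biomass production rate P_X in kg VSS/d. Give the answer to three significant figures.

P_X ≈ 59.0 kg VSS/d

From the Monod/SRT balance for a CMAS, S = K_s·(1+k_d θ_c)/[θ_c·(Y k − k_d) − 1] = 16.1 × (1 + 0.118 × 12.7) / [12.7 × (0.469 × 6.85 − 0.118) − 1] = 40.23 / 38.30 = 1.050 mg/L.
The observed yield is Y_obs = Y/(1 + k_d·θ_c) = 0.469 / (1 + 0.118 × 12.7) = 0.469 / 2.499 = 0.1877 g VSS per g bCOD removed.
ΔS = 3480 − 1.05 = 3479 mg/L, so the substrate removal rate is 90.3 × 3479/1000 = 314.1 kg bCOD/d.
Net biomass production P_X = Y_obs × Q·(S₀ − S) = 0.1877 × 314.1 = 58.97 kg VSS/d.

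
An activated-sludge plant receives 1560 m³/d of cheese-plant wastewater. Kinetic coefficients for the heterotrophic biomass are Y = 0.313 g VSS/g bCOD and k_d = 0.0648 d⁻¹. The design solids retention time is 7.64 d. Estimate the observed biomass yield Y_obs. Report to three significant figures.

Y_obs ≈ 0.209 g VSS/g bCOD

Y_obs = Y / (1 + k_d θ_c) = 0.313 / (1 + 0.0648 × 7.64) = 0.313 / 1.495 = 0.2094.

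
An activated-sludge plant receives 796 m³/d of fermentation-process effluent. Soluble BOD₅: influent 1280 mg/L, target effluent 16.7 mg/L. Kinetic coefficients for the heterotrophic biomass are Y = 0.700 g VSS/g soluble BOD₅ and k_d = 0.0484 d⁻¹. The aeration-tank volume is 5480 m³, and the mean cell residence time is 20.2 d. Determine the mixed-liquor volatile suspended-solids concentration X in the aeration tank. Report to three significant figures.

X ≈ 1310 mg/L

Solving the biomass balance for X: X = Y Q (S₀−S) θ_c / [V (1+k_d θ_c)] = 0.700 × 796 × (1280 − 16.7) × 20.2 / [5480 × (1 + 0.0484 × 20.2)] = 1312 mg/L.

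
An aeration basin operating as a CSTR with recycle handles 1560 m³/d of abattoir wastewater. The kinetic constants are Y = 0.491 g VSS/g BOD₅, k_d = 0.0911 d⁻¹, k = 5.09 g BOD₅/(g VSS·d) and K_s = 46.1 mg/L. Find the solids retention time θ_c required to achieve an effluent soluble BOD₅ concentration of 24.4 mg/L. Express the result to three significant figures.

θ_c ≈ 1.29 d

From 1/θ_c = Y·k·S/(K_s + S) − k_d: Y·k·S/(K_s+S) = 0.491 × 5.09 × 24.4 / (46.1 + 24.4) = 0.8650 d⁻¹.
1/θ_c = 0.8650 − 0.0911 = 0.7739 d⁻¹, so θ_c = 1.292 d.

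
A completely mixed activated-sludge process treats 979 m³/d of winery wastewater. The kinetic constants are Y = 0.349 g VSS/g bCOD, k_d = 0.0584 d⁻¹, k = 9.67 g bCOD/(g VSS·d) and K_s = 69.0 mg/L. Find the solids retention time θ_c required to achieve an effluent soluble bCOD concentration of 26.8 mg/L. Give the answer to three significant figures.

θ_c ≈ 1.13 d

From 1/θ_c = Y·k·S/(K_s + S) − k_d: Y·k·S/(K_s+S) = 0.349 × 9.67 × 26.8 / (69.0 + 26.8) = 0.9441 d⁻¹.
θ_c = 1/(μ − k_d) = 1/(0.9441 − 0.0584) = 1/0.8857 = 1.129 d.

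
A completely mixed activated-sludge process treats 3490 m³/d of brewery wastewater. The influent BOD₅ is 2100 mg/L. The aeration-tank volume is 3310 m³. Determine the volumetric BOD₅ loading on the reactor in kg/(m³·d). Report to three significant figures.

Applied BOD₅ load per unit volume = Q·S₀/V = (3490 × 2100/1000)/3310 = 2.214 kg BOD₅·m⁻³·d⁻¹.

L_v ≈ 2.21 kg BOD₅/(m³·d)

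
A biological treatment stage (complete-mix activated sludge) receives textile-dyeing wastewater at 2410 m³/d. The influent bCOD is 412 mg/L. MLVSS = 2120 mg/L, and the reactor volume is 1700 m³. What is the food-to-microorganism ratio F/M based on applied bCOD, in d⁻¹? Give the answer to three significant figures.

F/M ≈ 0.276 d⁻¹

F/M = Q·S₀ / (V·X) = 2410 × 412 / (1700 × 2120) = 0.2755 g bCOD·(g VSS·d)⁻¹.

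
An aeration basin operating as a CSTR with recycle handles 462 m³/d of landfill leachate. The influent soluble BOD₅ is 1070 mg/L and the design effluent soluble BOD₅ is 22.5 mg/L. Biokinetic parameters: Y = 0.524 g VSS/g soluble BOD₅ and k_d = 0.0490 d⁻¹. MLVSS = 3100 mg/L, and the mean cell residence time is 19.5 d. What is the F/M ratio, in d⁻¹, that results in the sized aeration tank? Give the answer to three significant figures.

F/M ≈ 0.195 d⁻¹

From the SRT design equation V = Y Q (S₀−S) θ_c / [X (1 + k_d θ_c)] = 0.524 × 462 × (1070 − 22.5) × 19.5 / [3100 × (1 + 0.0490 × 19.5)] = 4.94×10^6 / 6062 = 815.7 m³.
F/M = applied load / biomass = Q·S₀/(V·X) = 462 × 1070 / (815.7 × 3100) = 0.1955 d⁻¹.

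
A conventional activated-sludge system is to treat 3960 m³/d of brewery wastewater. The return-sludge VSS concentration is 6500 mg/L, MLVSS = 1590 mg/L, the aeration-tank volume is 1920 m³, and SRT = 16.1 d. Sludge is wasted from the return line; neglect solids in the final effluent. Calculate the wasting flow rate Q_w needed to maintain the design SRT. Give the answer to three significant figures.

Q_w ≈ 29.2 m³/d

Wasting from the return line (neglecting effluent solids): Q_w = V·X / (θ_c·X_r) = 1920 × 1590 / (16.1 × 6500) = 29.17 m³/d.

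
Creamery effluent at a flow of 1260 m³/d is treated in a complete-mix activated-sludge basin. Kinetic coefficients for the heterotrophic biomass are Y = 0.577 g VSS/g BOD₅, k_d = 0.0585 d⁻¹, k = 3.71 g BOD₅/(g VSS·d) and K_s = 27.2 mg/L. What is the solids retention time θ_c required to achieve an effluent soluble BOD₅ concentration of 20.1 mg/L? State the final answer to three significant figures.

θ_c ≈ 1.17 d

At the target effluent, Y k S/(K_s+S) = 0.577×3.71×20.1/47.30 = 0.9097 d⁻¹.
1/θ_c = 0.9097 − 0.0585 = 0.8512 d⁻¹, so θ_c = 1.175 d.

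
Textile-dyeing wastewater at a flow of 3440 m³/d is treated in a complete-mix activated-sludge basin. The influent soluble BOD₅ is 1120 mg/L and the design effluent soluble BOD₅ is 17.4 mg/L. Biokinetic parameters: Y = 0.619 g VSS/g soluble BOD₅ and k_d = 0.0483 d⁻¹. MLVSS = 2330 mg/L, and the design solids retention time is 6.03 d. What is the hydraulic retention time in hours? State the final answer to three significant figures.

Steady-state biomass mass balance: V·X·(1 + k_d·θ_c) = Y·Q·(S₀ − S)·θ_c, so V = 0.619 × 3440 × (1120 − 17.4) × 6.03 / [2330 × (1 + 0.0483 × 6.03)] = 1.42×10^7 / 3009 = 4706 m³.
HRT = V/Q = 4706 m³ / 3440 m³·d⁻¹ = 1.368 d × 24 = 32.83 h.

τ ≈ 32.8 h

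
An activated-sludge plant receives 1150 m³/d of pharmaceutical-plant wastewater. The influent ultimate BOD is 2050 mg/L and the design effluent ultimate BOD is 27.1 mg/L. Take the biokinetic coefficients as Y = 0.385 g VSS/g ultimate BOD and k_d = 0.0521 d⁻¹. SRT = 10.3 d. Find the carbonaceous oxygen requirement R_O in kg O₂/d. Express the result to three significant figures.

R_O ≈ 1500 kg O₂/d

Correct the yield for decay: Y_obs = Y/(1 + k_d θ_c) = 0.385 / (1 + 0.0521 × 10.3) = 0.385 / 1.537 = 0.2505.
Substrate removed = Q·(S₀ − S) = 1150 m³/d × (2050 − 27.1) g/m³ = 2.33×10^6 g/d = 2326 kg/d.
Net sludge production P_X = 0.2505 × 2326 = 582.9 kg VSS/d.
R_O = Q·(S₀ − S) − 1.42·P_X = 2326 − 1.42 × 582.9 = 1499 kg O₂/d.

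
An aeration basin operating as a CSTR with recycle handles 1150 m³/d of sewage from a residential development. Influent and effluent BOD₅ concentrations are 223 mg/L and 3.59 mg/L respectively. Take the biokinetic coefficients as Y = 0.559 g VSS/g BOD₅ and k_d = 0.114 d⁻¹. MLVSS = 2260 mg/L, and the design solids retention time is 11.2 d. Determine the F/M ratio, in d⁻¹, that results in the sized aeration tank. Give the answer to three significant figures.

F/M ≈ 0.370 d⁻¹

Steady-state biomass mass balance: V·X·(1 + k_d·θ_c) = Y·Q·(S₀ − S)·θ_c, so V = 0.559 × 1150 × (223 − 3.59) × 11.2 / [2260 × (1 + 0.114 × 11.2)] = 1.58×10^6 / 5146 = 307.0 m³.
Food-to-microorganism ratio F/M = Q S₀ / (V X) = 1150 × 223 / (307.0 × 2260) = 0.3696 d⁻¹.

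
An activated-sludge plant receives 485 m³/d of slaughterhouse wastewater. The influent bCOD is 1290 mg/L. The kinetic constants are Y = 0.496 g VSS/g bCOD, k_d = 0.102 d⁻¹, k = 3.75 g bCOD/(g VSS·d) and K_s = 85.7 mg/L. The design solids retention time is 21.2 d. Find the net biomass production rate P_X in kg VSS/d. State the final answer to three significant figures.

For a completely mixed reactor with recycle the Lawrence–McCarty relation gives S = K_s·(1 + k_d·θ_c) / [θ_c·(Y·k − k_d) − 1] = 85.7 × (1 + 0.102 × 21.2) / [21.2 × (0.496 × 3.75 − 0.102) − 1] = 271.0 / 36.27 = 7.472 mg/L.
Observed yield with endogenous decay: Y_obs = Y / (1 + k_d·θ_c) = 0.496 / (1 + 0.102 × 21.2) = 0.496 / 3.162 = 0.1568 g VSS/g bCOD.
Mass of bCOD removed per day: Q(S₀ − S) = 485 × 1283 g/m³ = 622.0 kg/d.
Net biomass production P_X = Y_obs × Q·(S₀ − S) = 0.1568 × 622.0 = 97.56 kg VSS/d.

P_X ≈ 97.6 kg VSS/d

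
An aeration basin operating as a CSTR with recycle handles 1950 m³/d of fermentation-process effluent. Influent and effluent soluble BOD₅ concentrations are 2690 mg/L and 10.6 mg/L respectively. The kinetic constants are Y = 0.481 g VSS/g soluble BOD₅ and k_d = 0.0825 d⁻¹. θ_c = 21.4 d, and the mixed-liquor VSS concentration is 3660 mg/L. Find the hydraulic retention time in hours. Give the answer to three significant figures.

From the SRT design equation V = Y Q (S₀−S) θ_c / [X (1 + k_d θ_c)] = 0.481 × 1950 × (2690 − 10.6) × 21.4 / [3660 × (1 + 0.0825 × 21.4)] = 5.38×10^7 / 10122 = 5313 m³.
HRT = V/Q = 5313 m³ / 1950 m³·d⁻¹ = 2.725 d × 24 = 65.40 h.

τ ≈ 65.4 h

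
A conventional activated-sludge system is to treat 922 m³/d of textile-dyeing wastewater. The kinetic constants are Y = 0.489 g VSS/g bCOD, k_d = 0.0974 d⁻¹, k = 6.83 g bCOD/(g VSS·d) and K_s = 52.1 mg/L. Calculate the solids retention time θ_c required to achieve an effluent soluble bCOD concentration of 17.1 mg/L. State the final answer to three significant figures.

θ_c ≈ 1.37 d

At the target effluent, Y k S/(K_s+S) = 0.489×6.83×17.1/69.20 = 0.8253 d⁻¹.
Then 1/θ_c = μ − k_d = 0.8253 − 0.0974 = 0.7279 d⁻¹, giving θ_c = 1.374 d.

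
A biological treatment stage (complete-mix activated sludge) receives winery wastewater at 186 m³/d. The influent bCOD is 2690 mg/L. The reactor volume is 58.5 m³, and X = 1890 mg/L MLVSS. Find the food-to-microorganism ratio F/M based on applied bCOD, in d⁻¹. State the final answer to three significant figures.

F/M ≈ 4.53 d⁻¹

F/M = applied load / biomass = Q·S₀/(V·X) = 186 × 2690 / (58.50 × 1890) = 4.525 d⁻¹.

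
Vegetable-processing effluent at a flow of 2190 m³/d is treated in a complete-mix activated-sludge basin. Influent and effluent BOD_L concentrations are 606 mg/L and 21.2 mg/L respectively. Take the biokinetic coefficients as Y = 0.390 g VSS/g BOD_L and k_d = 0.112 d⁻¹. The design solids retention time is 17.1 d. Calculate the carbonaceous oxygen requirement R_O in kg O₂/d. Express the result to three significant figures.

Correct the yield for decay: Y_obs = Y/(1 + k_d θ_c) = 0.390 / (1 + 0.112 × 17.1) = 0.390 / 2.915 = 0.1338.
ΔS = 606 − 21.2 = 584.8 mg/L, so the substrate removal rate is 2190 × 584.8/1000 = 1281 kg BOD_L/d.
Biomass synthesised: P_X = Y_obs × 1281 = 171.3 kg VSS/d.
R_O = Q·ΔS − 1.42 P_X = 1281 − 243.3 = 1037 kg O₂/d.

R_O ≈ 1040 kg O₂/d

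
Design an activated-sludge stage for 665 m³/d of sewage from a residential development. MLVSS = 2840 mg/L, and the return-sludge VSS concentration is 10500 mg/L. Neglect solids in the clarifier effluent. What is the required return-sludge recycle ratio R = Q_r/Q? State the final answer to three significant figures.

R ≈ 0.371

Solids balance on the clarifier gives (1+R)X = R·X_r, so R = X/(X_r − X) = 2840 / (10500 − 2840) = 0.3708.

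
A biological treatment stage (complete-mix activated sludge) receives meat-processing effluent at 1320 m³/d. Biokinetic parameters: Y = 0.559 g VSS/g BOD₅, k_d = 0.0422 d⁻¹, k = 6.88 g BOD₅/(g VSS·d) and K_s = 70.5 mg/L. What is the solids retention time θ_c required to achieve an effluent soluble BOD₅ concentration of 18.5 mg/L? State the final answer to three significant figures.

θ_c ≈ 1.32 d

Specific growth rate at S = 18.5 mg/L: μ = YkS/(K_s+S) = 0.559·6.88·18.5/(70.5+18.5) = 0.7994 d⁻¹.
θ_c = 1/(μ − k_d) = 1/(0.7994 − 0.0422) = 1/0.7572 = 1.321 d.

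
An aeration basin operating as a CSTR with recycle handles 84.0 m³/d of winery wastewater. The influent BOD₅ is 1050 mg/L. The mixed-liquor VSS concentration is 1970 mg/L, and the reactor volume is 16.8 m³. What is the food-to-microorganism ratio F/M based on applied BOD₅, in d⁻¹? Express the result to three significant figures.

F/M = Q·S₀ / (V·X) = 84.0 × 1050 / (16.80 × 1970) = 2.665 g BOD₅·(g VSS·d)⁻¹.

F/M ≈ 2.66 d⁻¹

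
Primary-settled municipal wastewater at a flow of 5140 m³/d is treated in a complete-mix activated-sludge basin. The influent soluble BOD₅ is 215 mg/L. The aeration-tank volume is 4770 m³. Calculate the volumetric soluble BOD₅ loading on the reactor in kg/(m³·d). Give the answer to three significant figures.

L_v ≈ 0.232 kg soluble BOD₅/(m³·d)

L_v = Q S₀ / V = 5140 × 215 × 10⁻³ / 4770 = 0.2317 kg/(m³·d).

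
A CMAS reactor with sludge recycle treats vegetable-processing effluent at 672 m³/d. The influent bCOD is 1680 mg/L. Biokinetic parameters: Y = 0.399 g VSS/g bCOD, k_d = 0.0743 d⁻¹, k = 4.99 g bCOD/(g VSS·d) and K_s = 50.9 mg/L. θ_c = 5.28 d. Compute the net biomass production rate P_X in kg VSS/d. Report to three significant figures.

P_X ≈ 322 kg VSS/d

Effluent substrate depends only on kinetics and SRT: S = K_s(1 + k_d θ_c) / [θ_c(Yk − k_d) − 1] = 50.9 × (1 + 0.0743 × 5.28) / [5.28 × (0.399 × 4.99 − 0.0743) − 1] = 70.87 / 9.120 = 7.770 mg/L.
Y_obs = Y / (1 + k_d θ_c) = 0.399 / (1 + 0.0743 × 5.28) = 0.399 / 1.392 = 0.2866.
Q·(S₀ − S) = 672 × (1680 − 7.77) × 10⁻³ = 1124 kg/d removed.
P_X = Y_obs · Q(S₀ − S) = 0.2866 × 1124 = 322.0 kg VSS/d.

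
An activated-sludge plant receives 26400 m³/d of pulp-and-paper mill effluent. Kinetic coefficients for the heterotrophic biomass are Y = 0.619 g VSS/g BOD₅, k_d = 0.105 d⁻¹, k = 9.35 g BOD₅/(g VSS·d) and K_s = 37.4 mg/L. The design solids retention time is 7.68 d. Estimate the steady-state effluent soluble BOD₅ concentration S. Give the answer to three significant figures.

For a completely mixed reactor with recycle the Lawrence–McCarty relation gives S = K_s·(1 + k_d·θ_c) / [θ_c·(Y·k − k_d) − 1] = 37.4 × (1 + 0.105 × 7.68) / [7.68 × (0.619 × 9.35 − 0.105) − 1] = 67.56 / 42.64 = 1.584 mg/L.

S ≈ 1.58 mg/L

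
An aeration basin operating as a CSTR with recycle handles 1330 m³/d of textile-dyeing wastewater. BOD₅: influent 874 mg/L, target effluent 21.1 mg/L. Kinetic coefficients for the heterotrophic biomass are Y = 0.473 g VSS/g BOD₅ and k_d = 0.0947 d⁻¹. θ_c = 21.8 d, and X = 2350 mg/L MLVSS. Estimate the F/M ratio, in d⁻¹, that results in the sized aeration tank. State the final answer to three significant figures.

F/M ≈ 0.305 d⁻¹

Rearranging the biomass balance for a CMAS with decay, V = Y·Q·ΔS·θ_c / [X·(1+k_d θ_c)] = 0.473 × 1330 × (874 − 21.1) × 21.8 / [2350 × (1 + 0.0947 × 21.8)] = 1.17×10^7 / 7201 = 1624 m³.
F/M = Q·S₀ / (V·X) = 1330 × 874 / (1624 × 2350) = 0.3045 g BOD₅·(g VSS·d)⁻¹.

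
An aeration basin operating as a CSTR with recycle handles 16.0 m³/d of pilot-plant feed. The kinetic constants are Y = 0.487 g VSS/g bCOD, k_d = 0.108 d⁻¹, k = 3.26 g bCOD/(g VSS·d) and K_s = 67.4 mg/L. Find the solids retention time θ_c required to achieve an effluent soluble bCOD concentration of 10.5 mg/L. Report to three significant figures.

θ_c ≈ 9.43 d

Specific growth rate at S = 10.5 mg/L: μ = YkS/(K_s+S) = 0.487·3.26·10.5/(67.4+10.5) = 0.2140 d⁻¹.
θ_c = 1/(μ − k_d) = 1/(0.2140 − 0.108) = 1/0.1060 = 9.435 d.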